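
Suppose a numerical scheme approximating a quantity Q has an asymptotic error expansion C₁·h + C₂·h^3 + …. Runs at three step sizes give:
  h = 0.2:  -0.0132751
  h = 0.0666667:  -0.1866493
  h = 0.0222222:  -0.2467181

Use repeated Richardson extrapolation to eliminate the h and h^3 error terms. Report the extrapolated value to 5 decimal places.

First eliminate the h term (factor 3^1 = 3):
  B₁ = (3·(-0.1866493) − (-0.0132751))/2 = -0.2733364
  B₂ = (3·(-0.2467181) − (-0.1866493))/2 = -0.2767525
Then eliminate the h^3 term (factor 3^3 = 27):
  (27·(-0.2767525) − (-0.2733364))/26 = -0.2768839

-0.27688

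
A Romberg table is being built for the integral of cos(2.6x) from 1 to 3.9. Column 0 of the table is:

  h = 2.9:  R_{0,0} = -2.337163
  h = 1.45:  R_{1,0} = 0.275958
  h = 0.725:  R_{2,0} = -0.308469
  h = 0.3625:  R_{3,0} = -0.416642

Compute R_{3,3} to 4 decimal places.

-0.4467

Richardson extrapolation on the trapezoidal column (denominator 4−1=3):
R_{1,1} = 0.275958 + (0.275958 − (-2.337163))/3 = 1.146998
R_{2,1} = -0.308469 + (-0.308469 − 0.275958)/3 = -0.503278
R_{3,1} = (4·(-0.416642) − (-0.308469)) / 3 = -0.452700
R_{2,2} = -0.503278 + (-0.503278 − 1.146998)/15 = -0.613296
R_{3,2} = -0.452700 + (-0.452700 − (-0.503278))/15 = -0.449328
R_{3,3} = -0.449328 + (-0.449328 − (-0.613296))/63 = -0.446725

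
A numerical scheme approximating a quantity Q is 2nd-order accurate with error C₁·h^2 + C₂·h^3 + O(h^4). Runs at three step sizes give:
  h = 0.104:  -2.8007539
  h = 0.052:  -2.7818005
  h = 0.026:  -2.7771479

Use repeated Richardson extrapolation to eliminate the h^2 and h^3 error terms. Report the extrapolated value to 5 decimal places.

First eliminate the h^2 term (factor 2^2 = 4):
  B₁ = (4·(-2.7818005) − (-2.8007539))/3 = -2.7754827
  B₂ = (4·(-2.7771479) − (-2.7818005))/3 = -2.7755970
Then eliminate the h^3 term (factor 2^3 = 8):
  (8·(-2.7755970) − (-2.7754827))/7 = -2.7756133

-2.77561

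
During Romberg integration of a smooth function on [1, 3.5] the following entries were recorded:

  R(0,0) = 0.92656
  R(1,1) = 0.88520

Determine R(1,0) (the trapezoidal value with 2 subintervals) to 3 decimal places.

0.896

From R(1,1) = (4·R(1,0) − R(0,0))/3, solve for R(1,0):
4·R(1,0) = 3·0.88520 + 0.92656 = 3.58216
R(1,0) = 0.89554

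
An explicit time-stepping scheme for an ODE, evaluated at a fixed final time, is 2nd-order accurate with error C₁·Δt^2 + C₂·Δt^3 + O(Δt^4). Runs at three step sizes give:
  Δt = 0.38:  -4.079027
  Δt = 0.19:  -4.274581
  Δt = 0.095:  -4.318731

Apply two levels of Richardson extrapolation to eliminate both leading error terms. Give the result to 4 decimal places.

-4.3325

First eliminate the Δt^2 term (factor 2^2 = 4):
  B₁ = (4·(-4.274581) − (-4.079027))/3 = -4.339766
  B₂ = (4·(-4.318731) − (-4.274581))/3 = -4.333448
Then eliminate the Δt^3 term (factor 2^3 = 8):
  (8·(-4.333448) − (-4.339766))/7 = -4.332545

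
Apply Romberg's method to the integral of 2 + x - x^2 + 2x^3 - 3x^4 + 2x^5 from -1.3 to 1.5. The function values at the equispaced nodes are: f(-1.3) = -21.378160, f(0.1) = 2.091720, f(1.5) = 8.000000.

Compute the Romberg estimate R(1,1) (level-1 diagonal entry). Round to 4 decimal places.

R(0,0) (trapezoid, 1 panel, h=2.8000): -18.729424
R(1,0) (trapezoid, 2 panels, h=1.4000): -6.436304
R(1,1) = -6.436304 + (-6.436304 − (-18.729424))/3 = -2.338597

-2.3386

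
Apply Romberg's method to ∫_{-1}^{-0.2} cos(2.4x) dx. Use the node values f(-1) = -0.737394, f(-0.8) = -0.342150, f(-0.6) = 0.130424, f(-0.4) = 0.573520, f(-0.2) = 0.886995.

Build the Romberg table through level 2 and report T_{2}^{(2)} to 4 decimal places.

T_{0}^{(0)} (trapezoid, 1 panel, h=0.8000): 0.059840
T_{1}^{(0)} (trapezoid, 2 panels, h=0.4000): 0.082090
T_{2}^{(0)} (trapezoid, 4 panels, h=0.2000): 0.087319
T_{1}^{(1)} = 0.082090 + (0.082090 − 0.059840)/3 = 0.089507
T_{2}^{(1)} = 0.087319 + (0.087319 − 0.082090)/3 = 0.089062
T_{2}^{(2)} = 0.089062 + (0.089062 − 0.089507)/15 = 0.089032

0.0890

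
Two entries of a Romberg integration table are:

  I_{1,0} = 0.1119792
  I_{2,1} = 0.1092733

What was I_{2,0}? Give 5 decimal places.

From I_{2,1} = (4·I_{2,0} − I_{1,0})/3, solve for I_{2,0}:
4·I_{2,0} = 3·0.1092733 + 0.1119792 = 0.4397991
I_{2,0} = 0.1099498

0.10995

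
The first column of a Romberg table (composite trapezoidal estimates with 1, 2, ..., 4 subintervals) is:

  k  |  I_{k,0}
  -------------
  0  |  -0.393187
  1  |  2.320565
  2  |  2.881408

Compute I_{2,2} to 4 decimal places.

Richardson extrapolation on the trapezoidal column (denominator 4−1=3):
I_{1,1} = (4·2.320565 − (-0.393187)) / 3 = 3.225149
I_{2,1} = (4·2.881408 − 2.320565) / 3 = 3.068356
I_{2,2} = 3.068356 + (3.068356 − 3.225149)/15 = 3.057903
(Column j=1 coincides with Simpson's rule on the same nodes.)

3.0579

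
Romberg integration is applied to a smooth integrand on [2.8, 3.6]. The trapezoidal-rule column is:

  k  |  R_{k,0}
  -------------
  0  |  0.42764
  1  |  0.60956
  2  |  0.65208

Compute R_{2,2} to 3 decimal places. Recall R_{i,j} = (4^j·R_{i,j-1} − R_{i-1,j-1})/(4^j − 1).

0.666

R_{1,1} = (4·0.60956 − 0.42764) / 3 = 0.67020
R_{2,1} = (4·0.65208 − 0.60956) / 3 = 0.66625
R_{2,2} = (16·0.66625 − 0.67020) / 15 = 0.66599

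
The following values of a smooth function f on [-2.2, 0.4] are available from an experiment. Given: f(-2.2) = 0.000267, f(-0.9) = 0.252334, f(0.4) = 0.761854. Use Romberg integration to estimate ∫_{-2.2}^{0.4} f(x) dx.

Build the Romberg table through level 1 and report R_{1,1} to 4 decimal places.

0.7676

R_{0,0} (trapezoid, 1 panel, h=2.6000): 0.990757
R_{1,0} (trapezoid, 2 panels, h=1.3000): 0.823413
R_{1,1} = 0.823413 + (0.823413 − 0.990757)/3 = 0.767632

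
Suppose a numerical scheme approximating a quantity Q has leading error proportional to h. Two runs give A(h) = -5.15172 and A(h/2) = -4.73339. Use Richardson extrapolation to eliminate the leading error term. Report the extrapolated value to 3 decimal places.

-4.315

Extrapolated value = (2·A(h/2) − A(h)) / (2 − 1)
= (2·(-4.73339) − (-5.15172)) / 1
= -4.31506 / 1 = -4.31506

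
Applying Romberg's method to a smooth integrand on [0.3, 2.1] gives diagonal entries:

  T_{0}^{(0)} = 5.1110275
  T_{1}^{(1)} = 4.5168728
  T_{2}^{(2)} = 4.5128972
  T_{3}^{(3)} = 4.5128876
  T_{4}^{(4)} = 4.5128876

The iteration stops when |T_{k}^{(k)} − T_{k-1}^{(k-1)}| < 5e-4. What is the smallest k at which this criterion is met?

|T_{1}^{(1)} − T_{0}^{(0)}| = 0.5941547 ≥ 5e-4
|T_{2}^{(2)} − T_{1}^{(1)}| = 0.0039756 ≥ 5e-4
|T_{3}^{(3)} − T_{2}^{(2)}| = 0.0000096 < 5e-4

k = 3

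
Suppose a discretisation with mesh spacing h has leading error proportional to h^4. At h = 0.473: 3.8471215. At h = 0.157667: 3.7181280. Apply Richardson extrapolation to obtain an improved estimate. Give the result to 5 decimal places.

The leading error scales as h^4; refining by a factor of 3 reduces it by 3^4 = 81.
Extrapolated value = (81·A(h/3) − A(h)) / (81 − 1)
= (81·3.7181280 − 3.8471215) / 80
= 297.3212465 / 80 = 3.7165156

3.71652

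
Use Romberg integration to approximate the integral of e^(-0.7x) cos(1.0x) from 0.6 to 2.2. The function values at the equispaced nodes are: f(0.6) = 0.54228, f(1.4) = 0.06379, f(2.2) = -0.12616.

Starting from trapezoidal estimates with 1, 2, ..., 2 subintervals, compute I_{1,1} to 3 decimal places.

I_{0,0} (trapezoid, 1 panel, h=1.6000): 0.33290
I_{1,0} (trapezoid, 2 panels, h=0.8000): 0.21748
I_{1,1} = 0.21748 + (0.21748 − 0.33290)/3 = 0.17901

0.179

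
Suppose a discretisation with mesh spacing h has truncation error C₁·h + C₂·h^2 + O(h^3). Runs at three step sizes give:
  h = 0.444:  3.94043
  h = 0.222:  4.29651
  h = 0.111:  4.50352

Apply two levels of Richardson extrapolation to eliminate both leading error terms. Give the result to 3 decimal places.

First eliminate the h term (factor 2^1 = 2):
  B₁ = (2·4.29651 − 3.94043)/1 = 4.65259
  B₂ = (2·4.50352 − 4.29651)/1 = 4.71053
Then eliminate the h^2 term (factor 2^2 = 4):
  (4·4.71053 − 4.65259)/3 = 4.72984

4.730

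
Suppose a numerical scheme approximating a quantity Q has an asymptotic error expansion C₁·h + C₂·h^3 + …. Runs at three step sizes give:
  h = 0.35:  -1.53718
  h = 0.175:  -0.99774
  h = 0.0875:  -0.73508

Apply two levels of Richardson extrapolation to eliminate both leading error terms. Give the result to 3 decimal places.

-0.474

First eliminate the h term (factor 2^1 = 2):
  B₁ = (2·(-0.99774) − (-1.53718))/1 = -0.45830
  B₂ = (2·(-0.73508) − (-0.99774))/1 = -0.47242
Then eliminate the h^3 term (factor 2^3 = 8):
  (8·(-0.47242) − (-0.45830))/7 = -0.47444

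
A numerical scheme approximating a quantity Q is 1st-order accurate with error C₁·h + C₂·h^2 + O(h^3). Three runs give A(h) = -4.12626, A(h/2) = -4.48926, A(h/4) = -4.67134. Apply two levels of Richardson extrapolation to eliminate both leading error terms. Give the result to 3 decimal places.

-4.854

First eliminate the h term (factor 2^1 = 2):
  B₁ = (2·(-4.48926) − (-4.12626))/1 = -4.85226
  B₂ = (2·(-4.67134) − (-4.48926))/1 = -4.85342
Then eliminate the h^2 term (factor 2^2 = 4):
  (4·(-4.85342) − (-4.85226))/3 = -4.85381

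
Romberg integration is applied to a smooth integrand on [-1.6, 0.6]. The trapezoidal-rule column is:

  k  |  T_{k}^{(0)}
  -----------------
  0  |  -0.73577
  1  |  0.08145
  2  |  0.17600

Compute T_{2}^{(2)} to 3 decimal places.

Richardson extrapolation on the trapezoidal column (denominator 4−1=3):
T_{1}^{(1)} = 0.08145 + (0.08145 − (-0.73577))/3 = 0.35386
T_{2}^{(1)} = 0.17600 + (0.17600 − 0.08145)/3 = 0.20752
T_{2}^{(2)} = (16·0.20752 − 0.35386) / 15 = 0.19776

0.198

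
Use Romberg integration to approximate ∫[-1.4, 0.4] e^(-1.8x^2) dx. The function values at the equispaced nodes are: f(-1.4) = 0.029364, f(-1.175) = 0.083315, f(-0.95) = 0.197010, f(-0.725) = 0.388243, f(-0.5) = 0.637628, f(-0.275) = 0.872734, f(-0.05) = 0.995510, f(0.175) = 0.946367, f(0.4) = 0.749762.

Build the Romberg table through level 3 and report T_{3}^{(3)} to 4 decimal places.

1.0198

T_{0}^{(0)} (trapezoid, 1 panel, h=1.8000): 0.701213
T_{1}^{(0)} (trapezoid, 2 panels, h=0.9000): 0.924472
T_{2}^{(0)} (trapezoid, 4 panels, h=0.4500): 0.998870
T_{3}^{(0)} (trapezoid, 8 panels, h=0.2250): 1.014833
T_{1}^{(1)} = 0.924472 + (0.924472 − 0.701213)/3 = 0.998892
T_{2}^{(1)} = 0.998870 + (0.998870 − 0.924472)/3 = 1.023669
T_{3}^{(1)} = 1.014833 + (1.014833 − 0.998870)/3 = 1.020154
T_{2}^{(2)} = 1.023669 + (1.023669 − 0.998892)/15 = 1.025321
T_{3}^{(2)} = 1.020154 + (1.020154 − 1.023669)/15 = 1.019920
T_{3}^{(3)} = 1.019920 + (1.019920 − 1.025321)/63 = 1.019834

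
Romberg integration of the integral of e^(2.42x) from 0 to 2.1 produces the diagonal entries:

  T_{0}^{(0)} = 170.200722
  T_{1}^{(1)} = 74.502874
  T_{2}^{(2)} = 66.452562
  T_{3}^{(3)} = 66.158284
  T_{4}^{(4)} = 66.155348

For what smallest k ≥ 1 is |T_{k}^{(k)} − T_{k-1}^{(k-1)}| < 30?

k = 2

|T_{1}^{(1)} − T_{0}^{(0)}| = 95.697848 ≥ 30
|T_{2}^{(2)} − T_{1}^{(1)}| = 8.050312 < 30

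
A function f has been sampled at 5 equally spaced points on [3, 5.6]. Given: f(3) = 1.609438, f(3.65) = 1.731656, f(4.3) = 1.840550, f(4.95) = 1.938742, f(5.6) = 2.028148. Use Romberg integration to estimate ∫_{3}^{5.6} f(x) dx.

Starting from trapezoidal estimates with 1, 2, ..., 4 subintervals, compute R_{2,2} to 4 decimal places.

4.7667

R_{0,0} (trapezoid, 1 panel, h=2.6000): 4.728862
R_{1,0} (trapezoid, 2 panels, h=1.3000): 4.757146
R_{2,0} (trapezoid, 4 panels, h=0.6500): 4.764332
R_{1,1} = 4.757146 + (4.757146 − 4.728862)/3 = 4.766574
R_{2,1} = 4.764332 + (4.764332 − 4.757146)/3 = 4.766727
R_{2,2} = 4.766727 + (4.766727 − 4.766574)/15 = 4.766737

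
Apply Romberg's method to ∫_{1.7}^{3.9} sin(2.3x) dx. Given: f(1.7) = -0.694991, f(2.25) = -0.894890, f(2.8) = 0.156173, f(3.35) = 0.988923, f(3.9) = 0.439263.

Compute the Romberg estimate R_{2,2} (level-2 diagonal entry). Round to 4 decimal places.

R_{0,0} (trapezoid, 1 panel, h=2.2000): -0.281301
R_{1,0} (trapezoid, 2 panels, h=1.1000): 0.031140
R_{2,0} (trapezoid, 4 panels, h=0.5500): 0.067288
R_{1,1} = 0.031140 + (0.031140 − (-0.281301))/3 = 0.135287
R_{2,1} = 0.067288 + (0.067288 − 0.031140)/3 = 0.079337
R_{2,2} = 0.079337 + (0.079337 − 0.135287)/15 = 0.075607

0.0756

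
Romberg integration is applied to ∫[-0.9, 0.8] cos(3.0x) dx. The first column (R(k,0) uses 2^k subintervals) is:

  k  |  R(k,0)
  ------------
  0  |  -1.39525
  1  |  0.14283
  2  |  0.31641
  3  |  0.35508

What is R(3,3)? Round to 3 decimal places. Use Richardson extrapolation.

0.368

Richardson extrapolation on the trapezoidal column (denominator 4−1=3):
R(1,1) = (4·0.14283 − (-1.39525)) / 3 = 0.65552
R(2,1) = (4·0.31641 − 0.14283) / 3 = 0.37427
R(3,1) = (4·0.35508 − 0.31641) / 3 = 0.36797
R(2,2) = (16·0.37427 − 0.65552) / 15 = 0.35552
R(3,2) = 0.36797 + (0.36797 − 0.37427)/15 = 0.36755
R(3,3) = 0.36755 + (0.36755 − 0.35552)/63 = 0.36774
(Column j=1 coincides with Simpson's rule on the same nodes.)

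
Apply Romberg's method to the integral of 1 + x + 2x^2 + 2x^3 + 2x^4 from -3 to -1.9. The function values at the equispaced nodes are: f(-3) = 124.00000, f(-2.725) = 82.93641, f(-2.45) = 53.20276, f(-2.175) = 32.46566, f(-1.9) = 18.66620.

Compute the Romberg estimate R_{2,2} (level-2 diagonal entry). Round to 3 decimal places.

R_{0,0} (trapezoid, 1 panel, h=1.1000): 78.46641
R_{1,0} (trapezoid, 2 panels, h=0.5500): 68.49472
R_{2,0} (trapezoid, 4 panels, h=0.2750): 65.98293
R_{1,1} = 68.49472 + (68.49472 − 78.46641)/3 = 65.17082
R_{2,1} = 65.98293 + (65.98293 − 68.49472)/3 = 65.14567
R_{2,2} = 65.14567 + (65.14567 − 65.17082)/15 = 65.14399

65.144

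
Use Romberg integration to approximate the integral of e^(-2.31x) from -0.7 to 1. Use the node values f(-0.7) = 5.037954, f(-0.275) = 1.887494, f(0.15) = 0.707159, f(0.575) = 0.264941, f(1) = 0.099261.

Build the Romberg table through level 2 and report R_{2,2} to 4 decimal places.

R_{0,0} (trapezoid, 1 panel, h=1.7000): 4.366633
R_{1,0} (trapezoid, 2 panels, h=0.8500): 2.784402
R_{2,0} (trapezoid, 4 panels, h=0.4250): 2.306986
R_{1,1} = 2.784402 + (2.784402 − 4.366633)/3 = 2.256992
R_{2,1} = 2.306986 + (2.306986 − 2.784402)/3 = 2.147847
R_{2,2} = 2.147847 + (2.147847 − 2.256992)/15 = 2.140571

2.1406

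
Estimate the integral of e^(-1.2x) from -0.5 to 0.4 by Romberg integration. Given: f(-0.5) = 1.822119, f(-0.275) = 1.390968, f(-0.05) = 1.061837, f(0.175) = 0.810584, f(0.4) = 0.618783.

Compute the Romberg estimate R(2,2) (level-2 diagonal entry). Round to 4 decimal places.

R(0,0) (trapezoid, 1 panel, h=0.9000): 1.098406
R(1,0) (trapezoid, 2 panels, h=0.4500): 1.027030
R(2,0) (trapezoid, 4 panels, h=0.2250): 1.008864
R(1,1) = 1.027030 + (1.027030 − 1.098406)/3 = 1.003238
R(2,1) = 1.008864 + (1.008864 − 1.027030)/3 = 1.002809
R(2,2) = 1.002809 + (1.002809 − 1.003238)/15 = 1.002780

1.0028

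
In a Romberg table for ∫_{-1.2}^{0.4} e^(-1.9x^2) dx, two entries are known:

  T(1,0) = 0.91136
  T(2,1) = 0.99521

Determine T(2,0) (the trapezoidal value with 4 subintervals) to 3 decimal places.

0.974

From T(2,1) = (4·T(2,0) − T(1,0))/3, solve for T(2,0):
4·T(2,0) = 3·0.99521 + 0.91136 = 3.89699
T(2,0) = 0.97425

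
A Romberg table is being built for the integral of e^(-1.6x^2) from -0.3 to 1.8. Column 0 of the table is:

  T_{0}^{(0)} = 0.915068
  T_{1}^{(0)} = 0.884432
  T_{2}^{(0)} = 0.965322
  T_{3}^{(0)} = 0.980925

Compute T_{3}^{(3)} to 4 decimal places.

Richardson extrapolation on the trapezoidal column (denominator 4−1=3):
T_{1}^{(1)} = 0.884432 + (0.884432 − 0.915068)/3 = 0.874220
T_{2}^{(1)} = (4·0.965322 − 0.884432) / 3 = 0.992285
T_{3}^{(1)} = 0.980925 + (0.980925 − 0.965322)/3 = 0.986126
T_{2}^{(2)} = 0.992285 + (0.992285 − 0.874220)/15 = 1.000156
T_{3}^{(2)} = 0.986126 + (0.986126 − 0.992285)/15 = 0.985715
T_{3}^{(3)} = 0.985715 + (0.985715 − 1.000156)/63 = 0.985486

0.9855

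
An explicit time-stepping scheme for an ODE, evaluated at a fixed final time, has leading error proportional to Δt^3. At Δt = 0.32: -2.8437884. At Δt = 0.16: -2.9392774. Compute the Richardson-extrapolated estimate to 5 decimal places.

The leading error scales as Δt^3; refining by a factor of 2 reduces it by 2^3 = 8.
Extrapolated value = (8·A(Δt/2) − A(Δt)) / (8 − 1)
= (8·(-2.9392774) − (-2.8437884)) / 7
= -20.6704308 / 7 = -2.9529187

-2.95292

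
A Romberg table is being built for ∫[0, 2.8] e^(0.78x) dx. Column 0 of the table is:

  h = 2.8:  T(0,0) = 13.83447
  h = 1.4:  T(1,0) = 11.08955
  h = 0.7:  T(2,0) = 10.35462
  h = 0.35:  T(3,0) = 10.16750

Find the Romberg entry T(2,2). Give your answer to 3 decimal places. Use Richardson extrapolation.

Richardson extrapolation on the trapezoidal column (denominator 4−1=3):
T(1,1) = (4·11.08955 − 13.83447) / 3 = 10.17458
T(2,1) = (4·10.35462 − 11.08955) / 3 = 10.10964
T(2,2) = 10.10964 + (10.10964 − 10.17458)/15 = 10.10531

10.105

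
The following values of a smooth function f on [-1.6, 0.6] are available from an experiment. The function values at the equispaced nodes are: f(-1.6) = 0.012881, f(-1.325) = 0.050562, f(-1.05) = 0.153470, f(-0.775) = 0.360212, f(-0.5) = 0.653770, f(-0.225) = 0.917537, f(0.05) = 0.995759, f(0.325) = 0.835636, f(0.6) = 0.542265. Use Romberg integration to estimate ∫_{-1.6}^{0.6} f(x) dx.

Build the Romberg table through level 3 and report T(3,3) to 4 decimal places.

T(0,0) (trapezoid, 1 panel, h=2.2000): 0.610661
T(1,0) (trapezoid, 2 panels, h=1.1000): 1.024477
T(2,0) (trapezoid, 4 panels, h=0.5500): 1.144315
T(3,0) (trapezoid, 8 panels, h=0.2750): 1.167243
T(1,1) = 1.024477 + (1.024477 − 0.610661)/3 = 1.162416
T(2,1) = 1.144315 + (1.144315 − 1.024477)/3 = 1.184261
T(3,1) = 1.167243 + (1.167243 − 1.144315)/3 = 1.174886
T(2,2) = 1.184261 + (1.184261 − 1.162416)/15 = 1.185717
T(3,2) = 1.174886 + (1.174886 − 1.184261)/15 = 1.174261
T(3,3) = 1.174261 + (1.174261 − 1.185717)/63 = 1.174079

1.1741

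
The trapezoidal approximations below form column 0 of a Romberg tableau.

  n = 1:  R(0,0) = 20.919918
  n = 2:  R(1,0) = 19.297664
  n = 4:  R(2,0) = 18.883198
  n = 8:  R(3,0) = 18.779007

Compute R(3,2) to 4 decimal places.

Richardson extrapolation on the trapezoidal column (denominator 4−1=3):
R(2,1) = (4·18.883198 − 19.297664) / 3 = 18.745043
R(3,1) = 18.779007 + (18.779007 − 18.883198)/3 = 18.744277
R(3,2) = (16·18.744277 − 18.745043) / 15 = 18.744226

18.7442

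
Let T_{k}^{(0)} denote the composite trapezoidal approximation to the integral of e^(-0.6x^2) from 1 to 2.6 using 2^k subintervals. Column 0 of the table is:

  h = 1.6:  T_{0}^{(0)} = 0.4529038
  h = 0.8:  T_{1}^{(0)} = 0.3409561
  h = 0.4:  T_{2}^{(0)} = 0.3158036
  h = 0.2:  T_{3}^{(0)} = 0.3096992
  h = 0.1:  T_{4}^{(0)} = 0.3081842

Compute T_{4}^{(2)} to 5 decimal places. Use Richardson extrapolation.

T_{3}^{(1)} = 0.3096992 + (0.3096992 − 0.3158036)/3 = 0.3076644
T_{4}^{(1)} = 0.3081842 + (0.3081842 − 0.3096992)/3 = 0.3076792
T_{4}^{(2)} = (16·0.3076792 − 0.3076644) / 15 = 0.3076802

0.30768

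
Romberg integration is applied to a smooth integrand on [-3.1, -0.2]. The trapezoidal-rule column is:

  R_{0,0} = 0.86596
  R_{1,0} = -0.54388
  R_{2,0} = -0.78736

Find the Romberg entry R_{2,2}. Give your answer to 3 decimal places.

-0.859

R_{1,1} = (4·(-0.54388) − 0.86596) / 3 = -1.01383
R_{2,1} = (4·(-0.78736) − (-0.54388)) / 3 = -0.86852
R_{2,2} = (16·(-0.86852) − (-1.01383)) / 15 = -0.85883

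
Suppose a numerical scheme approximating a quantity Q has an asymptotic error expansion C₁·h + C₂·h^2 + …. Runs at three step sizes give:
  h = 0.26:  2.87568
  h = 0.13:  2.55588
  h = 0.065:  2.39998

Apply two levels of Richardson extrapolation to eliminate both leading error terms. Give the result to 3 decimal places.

2.247

First eliminate the h term (factor 2^1 = 2):
  B₁ = (2·2.55588 − 2.87568)/1 = 2.23608
  B₂ = (2·2.39998 − 2.55588)/1 = 2.24408
Then eliminate the h^2 term (factor 2^2 = 4):
  (4·2.24408 − 2.23608)/3 = 2.24675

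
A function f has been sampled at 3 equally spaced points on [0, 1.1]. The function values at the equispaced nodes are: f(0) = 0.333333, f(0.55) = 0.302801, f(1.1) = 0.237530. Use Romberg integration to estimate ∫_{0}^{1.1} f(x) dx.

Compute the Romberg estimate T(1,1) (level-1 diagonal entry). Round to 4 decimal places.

0.3267

T(0,0) (trapezoid, 1 panel, h=1.1000): 0.313975
T(1,0) (trapezoid, 2 panels, h=0.5500): 0.323528
T(1,1) = 0.323528 + (0.323528 − 0.313975)/3 = 0.326712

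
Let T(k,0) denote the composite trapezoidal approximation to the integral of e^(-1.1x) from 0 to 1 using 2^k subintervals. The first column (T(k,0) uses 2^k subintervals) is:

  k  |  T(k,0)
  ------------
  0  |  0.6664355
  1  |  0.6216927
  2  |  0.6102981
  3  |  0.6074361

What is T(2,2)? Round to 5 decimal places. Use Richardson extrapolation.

Richardson extrapolation on the trapezoidal column (denominator 4−1=3):
T(1,1) = 0.6216927 + (0.6216927 − 0.6664355)/3 = 0.6067784
T(2,1) = 0.6102981 + (0.6102981 − 0.6216927)/3 = 0.6064999
T(2,2) = 0.6064999 + (0.6064999 − 0.6067784)/15 = 0.6064813

0.60648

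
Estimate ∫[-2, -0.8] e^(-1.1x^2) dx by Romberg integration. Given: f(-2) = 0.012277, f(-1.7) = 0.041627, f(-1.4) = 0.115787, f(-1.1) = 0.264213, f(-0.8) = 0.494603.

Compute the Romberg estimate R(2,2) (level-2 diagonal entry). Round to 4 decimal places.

0.1963

R(0,0) (trapezoid, 1 panel, h=1.2000): 0.304128
R(1,0) (trapezoid, 2 panels, h=0.6000): 0.221536
R(2,0) (trapezoid, 4 panels, h=0.3000): 0.202520
R(1,1) = 0.221536 + (0.221536 − 0.304128)/3 = 0.194005
R(2,1) = 0.202520 + (0.202520 − 0.221536)/3 = 0.196181
R(2,2) = 0.196181 + (0.196181 − 0.194005)/15 = 0.196326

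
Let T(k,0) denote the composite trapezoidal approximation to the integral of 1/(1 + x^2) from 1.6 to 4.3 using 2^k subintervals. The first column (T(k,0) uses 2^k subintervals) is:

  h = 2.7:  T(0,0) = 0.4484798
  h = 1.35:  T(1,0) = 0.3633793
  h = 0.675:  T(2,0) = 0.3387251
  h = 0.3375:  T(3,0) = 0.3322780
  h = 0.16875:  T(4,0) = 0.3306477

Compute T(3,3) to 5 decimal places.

0.33010

Richardson extrapolation on the trapezoidal column (denominator 4−1=3):
T(1,1) = 0.3633793 + (0.3633793 − 0.4484798)/3 = 0.3350125
T(2,1) = (4·0.3387251 − 0.3633793) / 3 = 0.3305070
T(3,1) = 0.3322780 + (0.3322780 − 0.3387251)/3 = 0.3301290
T(2,2) = 0.3305070 + (0.3305070 − 0.3350125)/15 = 0.3302066
T(3,2) = (16·0.3301290 − 0.3305070) / 15 = 0.3301038
T(3,3) = 0.3301038 + (0.3301038 − 0.3302066)/63 = 0.3301022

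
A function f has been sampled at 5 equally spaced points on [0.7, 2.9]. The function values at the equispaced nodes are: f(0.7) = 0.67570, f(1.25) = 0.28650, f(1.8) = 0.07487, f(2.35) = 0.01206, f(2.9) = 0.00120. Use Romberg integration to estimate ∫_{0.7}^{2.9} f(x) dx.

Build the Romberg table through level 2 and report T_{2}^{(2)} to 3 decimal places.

T_{0}^{(0)} (trapezoid, 1 panel, h=2.2000): 0.74459
T_{1}^{(0)} (trapezoid, 2 panels, h=1.1000): 0.45465
T_{2}^{(0)} (trapezoid, 4 panels, h=0.5500): 0.39153
T_{1}^{(1)} = 0.45465 + (0.45465 − 0.74459)/3 = 0.35800
T_{2}^{(1)} = 0.39153 + (0.39153 − 0.45465)/3 = 0.37049
T_{2}^{(2)} = 0.37049 + (0.37049 − 0.35800)/15 = 0.37132

0.371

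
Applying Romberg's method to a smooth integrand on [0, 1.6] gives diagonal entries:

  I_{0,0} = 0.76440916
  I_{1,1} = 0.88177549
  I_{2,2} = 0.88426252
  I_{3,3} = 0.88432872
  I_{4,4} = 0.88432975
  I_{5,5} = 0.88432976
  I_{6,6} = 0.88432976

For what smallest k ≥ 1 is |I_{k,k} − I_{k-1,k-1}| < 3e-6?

k = 4

|I_{1,1} − I_{0,0}| = 0.11736633 ≥ 3e-6
|I_{2,2} − I_{1,1}| = 0.00248703 ≥ 3e-6
|I_{3,3} − I_{2,2}| = 0.00006620 ≥ 3e-6
|I_{4,4} − I_{3,3}| = 0.00000103 < 3e-6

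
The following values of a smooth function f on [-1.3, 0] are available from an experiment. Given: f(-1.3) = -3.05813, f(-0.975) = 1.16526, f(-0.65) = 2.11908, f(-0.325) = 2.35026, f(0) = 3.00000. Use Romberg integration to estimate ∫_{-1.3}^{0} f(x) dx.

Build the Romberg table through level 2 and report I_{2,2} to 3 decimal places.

I_{0,0} (trapezoid, 1 panel, h=1.3000): -0.03778
I_{1,0} (trapezoid, 2 panels, h=0.6500): 1.35851
I_{2,0} (trapezoid, 4 panels, h=0.3250): 1.82180
I_{1,1} = 1.35851 + (1.35851 − (-0.03778))/3 = 1.82394
I_{2,1} = 1.82180 + (1.82180 − 1.35851)/3 = 1.97623
I_{2,2} = 1.97623 + (1.97623 − 1.82394)/15 = 1.98638

1.986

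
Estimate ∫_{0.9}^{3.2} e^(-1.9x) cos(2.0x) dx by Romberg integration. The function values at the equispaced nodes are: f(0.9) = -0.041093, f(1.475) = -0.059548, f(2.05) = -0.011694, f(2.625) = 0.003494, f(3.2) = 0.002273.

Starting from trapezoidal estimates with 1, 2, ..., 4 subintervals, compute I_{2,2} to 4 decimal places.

I_{0,0} (trapezoid, 1 panel, h=2.3000): -0.044643
I_{1,0} (trapezoid, 2 panels, h=1.1500): -0.035770
I_{2,0} (trapezoid, 4 panels, h=0.5750): -0.050116
I_{1,1} = -0.035770 + (-0.035770 − (-0.044643))/3 = -0.032812
I_{2,1} = -0.050116 + (-0.050116 − (-0.035770))/3 = -0.054898
I_{2,2} = -0.054898 + (-0.054898 − (-0.032812))/15 = -0.056370

-0.0564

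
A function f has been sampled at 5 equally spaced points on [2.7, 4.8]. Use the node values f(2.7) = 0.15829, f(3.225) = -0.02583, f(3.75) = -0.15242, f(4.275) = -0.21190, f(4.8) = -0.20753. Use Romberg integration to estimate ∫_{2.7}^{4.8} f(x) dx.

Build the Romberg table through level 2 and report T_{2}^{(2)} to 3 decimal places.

T_{0}^{(0)} (trapezoid, 1 panel, h=2.1000): -0.05170
T_{1}^{(0)} (trapezoid, 2 panels, h=1.0500): -0.18589
T_{2}^{(0)} (trapezoid, 4 panels, h=0.5250): -0.21775
T_{1}^{(1)} = -0.18589 + (-0.18589 − (-0.05170))/3 = -0.23062
T_{2}^{(1)} = -0.21775 + (-0.21775 − (-0.18589))/3 = -0.22837
T_{2}^{(2)} = -0.22837 + (-0.22837 − (-0.23062))/15 = -0.22822

-0.228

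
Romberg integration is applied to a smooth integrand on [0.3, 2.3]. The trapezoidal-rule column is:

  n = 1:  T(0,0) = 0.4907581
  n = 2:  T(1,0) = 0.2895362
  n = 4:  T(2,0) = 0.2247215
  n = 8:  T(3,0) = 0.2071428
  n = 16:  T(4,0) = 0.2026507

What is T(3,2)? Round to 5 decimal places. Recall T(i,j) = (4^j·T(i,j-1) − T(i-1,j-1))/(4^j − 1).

Richardson extrapolation on the trapezoidal column (denominator 4−1=3):
T(2,1) = (4·0.2247215 − 0.2895362) / 3 = 0.2031166
T(3,1) = 0.2071428 + (0.2071428 − 0.2247215)/3 = 0.2012832
T(3,2) = 0.2012832 + (0.2012832 − 0.2031166)/15 = 0.2011610
(Column j=1 coincides with Simpson's rule on the same nodes.)

0.20116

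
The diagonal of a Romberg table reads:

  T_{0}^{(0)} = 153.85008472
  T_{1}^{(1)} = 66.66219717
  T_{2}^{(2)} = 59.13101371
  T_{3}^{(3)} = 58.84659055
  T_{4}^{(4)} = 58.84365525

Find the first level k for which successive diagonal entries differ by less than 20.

k = 2

|T_{1}^{(1)} − T_{0}^{(0)}| = 87.18788755 ≥ 20
|T_{2}^{(2)} − T_{1}^{(1)}| = 7.53118346 < 20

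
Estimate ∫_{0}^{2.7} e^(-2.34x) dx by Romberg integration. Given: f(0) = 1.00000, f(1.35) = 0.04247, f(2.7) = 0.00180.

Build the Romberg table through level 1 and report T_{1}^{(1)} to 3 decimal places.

T_{0}^{(0)} (trapezoid, 1 panel, h=2.7000): 1.35243
T_{1}^{(0)} (trapezoid, 2 panels, h=1.3500): 0.73355
T_{1}^{(1)} = 0.73355 + (0.73355 − 1.35243)/3 = 0.52726

0.527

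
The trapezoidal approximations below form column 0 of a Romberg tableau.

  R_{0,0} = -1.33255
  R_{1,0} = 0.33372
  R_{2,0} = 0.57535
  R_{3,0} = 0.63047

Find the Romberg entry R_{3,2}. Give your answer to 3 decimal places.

Richardson extrapolation on the trapezoidal column (denominator 4−1=3):
R_{2,1} = 0.57535 + (0.57535 − 0.33372)/3 = 0.65589
R_{3,1} = (4·0.63047 − 0.57535) / 3 = 0.64884
R_{3,2} = (16·0.64884 − 0.65589) / 15 = 0.64837

0.648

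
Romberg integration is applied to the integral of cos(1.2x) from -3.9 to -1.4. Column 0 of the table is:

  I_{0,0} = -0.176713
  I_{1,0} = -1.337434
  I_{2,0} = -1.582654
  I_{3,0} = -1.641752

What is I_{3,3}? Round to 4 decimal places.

Richardson extrapolation on the trapezoidal column (denominator 4−1=3):
I_{1,1} = -1.337434 + (-1.337434 − (-0.176713))/3 = -1.724341
I_{2,1} = (4·(-1.582654) − (-1.337434)) / 3 = -1.664394
I_{3,1} = -1.641752 + (-1.641752 − (-1.582654))/3 = -1.661451
I_{2,2} = (16·(-1.664394) − (-1.724341)) / 15 = -1.660398
I_{3,2} = -1.661451 + (-1.661451 − (-1.664394))/15 = -1.661255
I_{3,3} = -1.661255 + (-1.661255 − (-1.660398))/63 = -1.661269

-1.6613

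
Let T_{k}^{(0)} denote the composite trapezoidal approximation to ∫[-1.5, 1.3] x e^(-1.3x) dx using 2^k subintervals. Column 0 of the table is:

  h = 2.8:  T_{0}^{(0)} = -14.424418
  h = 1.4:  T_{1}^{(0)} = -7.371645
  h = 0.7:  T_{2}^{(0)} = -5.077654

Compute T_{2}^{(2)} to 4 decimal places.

-4.2658

Richardson extrapolation on the trapezoidal column (denominator 4−1=3):
T_{1}^{(1)} = -7.371645 + (-7.371645 − (-14.424418))/3 = -5.020721
T_{2}^{(1)} = -5.077654 + (-5.077654 − (-7.371645))/3 = -4.312990
T_{2}^{(2)} = (16·(-4.312990) − (-5.020721)) / 15 = -4.265808
(Column j=1 coincides with Simpson's rule on the same nodes.)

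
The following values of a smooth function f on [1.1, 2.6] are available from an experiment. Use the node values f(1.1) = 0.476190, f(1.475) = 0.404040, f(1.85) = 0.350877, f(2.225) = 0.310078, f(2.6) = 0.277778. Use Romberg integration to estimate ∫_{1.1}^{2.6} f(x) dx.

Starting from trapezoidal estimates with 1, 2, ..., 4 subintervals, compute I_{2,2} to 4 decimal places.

I_{0,0} (trapezoid, 1 panel, h=1.5000): 0.565476
I_{1,0} (trapezoid, 2 panels, h=0.7500): 0.545896
I_{2,0} (trapezoid, 4 panels, h=0.3750): 0.540742
I_{1,1} = 0.545896 + (0.545896 − 0.565476)/3 = 0.539369
I_{2,1} = 0.540742 + (0.540742 − 0.545896)/3 = 0.539024
I_{2,2} = 0.539024 + (0.539024 − 0.539369)/15 = 0.539001

0.5390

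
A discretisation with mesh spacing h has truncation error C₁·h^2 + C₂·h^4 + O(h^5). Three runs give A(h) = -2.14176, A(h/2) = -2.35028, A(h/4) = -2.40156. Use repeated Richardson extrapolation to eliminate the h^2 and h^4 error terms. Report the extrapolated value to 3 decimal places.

First eliminate the h^2 term (factor 2^2 = 4):
  B₁ = (4·(-2.35028) − (-2.14176))/3 = -2.41979
  B₂ = (4·(-2.40156) − (-2.35028))/3 = -2.41865
Then eliminate the h^4 term (factor 2^4 = 16):
  (16·(-2.41865) − (-2.41979))/15 = -2.41857

-2.419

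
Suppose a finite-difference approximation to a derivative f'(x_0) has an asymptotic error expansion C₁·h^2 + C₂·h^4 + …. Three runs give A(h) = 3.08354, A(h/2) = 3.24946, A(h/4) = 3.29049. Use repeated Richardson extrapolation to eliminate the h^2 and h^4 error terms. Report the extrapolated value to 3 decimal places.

First eliminate the h^2 term (factor 2^2 = 4):
  B₁ = (4·3.24946 − 3.08354)/3 = 3.30477
  B₂ = (4·3.29049 − 3.24946)/3 = 3.30417
Then eliminate the h^4 term (factor 2^4 = 16):
  (16·3.30417 − 3.30477)/15 = 3.30413

3.304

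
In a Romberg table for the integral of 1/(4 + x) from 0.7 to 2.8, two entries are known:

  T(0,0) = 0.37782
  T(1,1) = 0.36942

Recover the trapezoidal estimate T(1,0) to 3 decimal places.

From T(1,1) = (4·T(1,0) − T(0,0))/3, solve for T(1,0):
4·T(1,0) = 3·0.36942 + 0.37782 = 1.48608
T(1,0) = 0.37152

0.372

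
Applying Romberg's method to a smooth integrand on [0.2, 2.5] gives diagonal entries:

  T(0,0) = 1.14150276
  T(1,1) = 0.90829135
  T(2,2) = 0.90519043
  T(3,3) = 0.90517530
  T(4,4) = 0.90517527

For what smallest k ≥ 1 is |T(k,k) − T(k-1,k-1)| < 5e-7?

k = 4

|T(1,1) − T(0,0)| = 0.23321141 ≥ 5e-7
|T(2,2) − T(1,1)| = 0.00310092 ≥ 5e-7
|T(3,3) − T(2,2)| = 0.00001513 ≥ 5e-7
|T(4,4) − T(3,3)| = 0.00000003 < 5e-7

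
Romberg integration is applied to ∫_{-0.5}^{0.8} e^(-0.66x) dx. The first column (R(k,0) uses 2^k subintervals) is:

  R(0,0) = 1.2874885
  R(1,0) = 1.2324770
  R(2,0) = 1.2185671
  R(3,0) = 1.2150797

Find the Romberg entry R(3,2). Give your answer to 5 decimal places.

Richardson extrapolation on the trapezoidal column (denominator 4−1=3):
R(2,1) = (4·1.2185671 − 1.2324770) / 3 = 1.2139305
R(3,1) = (4·1.2150797 − 1.2185671) / 3 = 1.2139172
R(3,2) = 1.2139172 + (1.2139172 − 1.2139305)/15 = 1.2139163

1.21392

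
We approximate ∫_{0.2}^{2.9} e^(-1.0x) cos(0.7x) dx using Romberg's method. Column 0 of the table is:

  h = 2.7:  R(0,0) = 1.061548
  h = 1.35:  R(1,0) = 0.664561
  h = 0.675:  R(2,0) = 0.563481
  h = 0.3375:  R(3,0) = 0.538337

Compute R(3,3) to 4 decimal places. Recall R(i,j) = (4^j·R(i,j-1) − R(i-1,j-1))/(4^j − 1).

0.5300

R(1,1) = 0.664561 + (0.664561 − 1.061548)/3 = 0.532232
R(2,1) = (4·0.563481 − 0.664561) / 3 = 0.529788
R(3,1) = 0.538337 + (0.538337 − 0.563481)/3 = 0.529956
R(2,2) = (16·0.529788 − 0.532232) / 15 = 0.529625
R(3,2) = (16·0.529956 − 0.529788) / 15 = 0.529967
R(3,3) = (64·0.529967 − 0.529625) / 63 = 0.529972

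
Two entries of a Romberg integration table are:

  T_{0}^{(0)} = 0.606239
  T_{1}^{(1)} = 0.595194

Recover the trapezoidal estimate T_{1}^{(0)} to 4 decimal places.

From T_{1}^{(1)} = (4·T_{1}^{(0)} − T_{0}^{(0)})/3, solve for T_{1}^{(0)}:
4·T_{1}^{(0)} = 3·0.595194 + 0.606239 = 2.391821
T_{1}^{(0)} = 0.597955

0.5980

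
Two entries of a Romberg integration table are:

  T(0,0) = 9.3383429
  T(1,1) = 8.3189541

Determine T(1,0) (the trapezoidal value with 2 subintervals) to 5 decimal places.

From T(1,1) = (4·T(1,0) − T(0,0))/3, solve for T(1,0):
4·T(1,0) = 3·8.3189541 + 9.3383429 = 34.2952052
T(1,0) = 8.5738013

8.57380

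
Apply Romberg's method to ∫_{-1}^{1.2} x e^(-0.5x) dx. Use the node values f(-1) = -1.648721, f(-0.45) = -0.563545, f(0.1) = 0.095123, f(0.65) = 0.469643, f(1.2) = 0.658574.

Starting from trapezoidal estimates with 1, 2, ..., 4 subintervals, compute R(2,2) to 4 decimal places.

R(0,0) (trapezoid, 1 panel, h=2.2000): -1.089162
R(1,0) (trapezoid, 2 panels, h=1.1000): -0.439946
R(2,0) (trapezoid, 4 panels, h=0.5500): -0.271619
R(1,1) = -0.439946 + (-0.439946 − (-1.089162))/3 = -0.223541
R(2,1) = -0.271619 + (-0.271619 − (-0.439946))/3 = -0.215510
R(2,2) = -0.215510 + (-0.215510 − (-0.223541))/15 = -0.214975

-0.2150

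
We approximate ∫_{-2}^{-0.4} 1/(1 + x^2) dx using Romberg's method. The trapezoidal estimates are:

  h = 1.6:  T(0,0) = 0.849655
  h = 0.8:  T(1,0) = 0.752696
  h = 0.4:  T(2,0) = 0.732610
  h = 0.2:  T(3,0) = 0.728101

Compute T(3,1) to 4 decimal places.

T(3,1) = 0.728101 + (0.728101 − 0.732610)/3 = 0.726598

0.7266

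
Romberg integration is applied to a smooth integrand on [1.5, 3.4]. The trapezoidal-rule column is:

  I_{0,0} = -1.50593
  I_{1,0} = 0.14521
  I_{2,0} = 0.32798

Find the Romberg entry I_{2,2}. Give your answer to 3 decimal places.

Richardson extrapolation on the trapezoidal column (denominator 4−1=3):
I_{1,1} = 0.14521 + (0.14521 − (-1.50593))/3 = 0.69559
I_{2,1} = (4·0.32798 − 0.14521) / 3 = 0.38890
I_{2,2} = (16·0.38890 − 0.69559) / 15 = 0.36845

0.368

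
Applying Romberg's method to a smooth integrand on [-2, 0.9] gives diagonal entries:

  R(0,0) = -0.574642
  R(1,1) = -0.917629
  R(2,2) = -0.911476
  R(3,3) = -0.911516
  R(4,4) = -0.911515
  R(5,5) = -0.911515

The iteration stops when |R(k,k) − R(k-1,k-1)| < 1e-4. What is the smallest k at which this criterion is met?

|R(1,1) − R(0,0)| = 0.342987 ≥ 1e-4
|R(2,2) − R(1,1)| = 0.006153 ≥ 1e-4
|R(3,3) − R(2,2)| = 0.000040 < 1e-4

k = 3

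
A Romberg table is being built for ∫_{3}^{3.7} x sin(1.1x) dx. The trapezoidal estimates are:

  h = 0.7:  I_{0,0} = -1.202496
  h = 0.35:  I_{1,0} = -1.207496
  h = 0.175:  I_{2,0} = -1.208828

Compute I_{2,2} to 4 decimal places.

Richardson extrapolation on the trapezoidal column (denominator 4−1=3):
I_{1,1} = (4·(-1.207496) − (-1.202496)) / 3 = -1.209163
I_{2,1} = -1.208828 + (-1.208828 − (-1.207496))/3 = -1.209272
I_{2,2} = -1.209272 + (-1.209272 − (-1.209163))/15 = -1.209279

-1.2093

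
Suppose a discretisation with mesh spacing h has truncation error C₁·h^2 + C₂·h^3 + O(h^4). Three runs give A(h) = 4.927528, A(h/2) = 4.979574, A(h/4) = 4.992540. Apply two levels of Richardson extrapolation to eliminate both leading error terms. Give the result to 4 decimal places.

4.9969

First eliminate the h^2 term (factor 2^2 = 4):
  B₁ = (4·4.979574 − 4.927528)/3 = 4.996923
  B₂ = (4·4.992540 − 4.979574)/3 = 4.996862
Then eliminate the h^3 term (factor 2^3 = 8):
  (8·4.996862 − 4.996923)/7 = 4.996853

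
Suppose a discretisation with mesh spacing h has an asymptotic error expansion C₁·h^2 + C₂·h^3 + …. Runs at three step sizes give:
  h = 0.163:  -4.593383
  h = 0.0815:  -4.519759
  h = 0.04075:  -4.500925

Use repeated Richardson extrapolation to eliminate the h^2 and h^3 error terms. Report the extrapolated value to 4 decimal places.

First eliminate the h^2 term (factor 2^2 = 4):
  B₁ = (4·(-4.519759) − (-4.593383))/3 = -4.495218
  B₂ = (4·(-4.500925) − (-4.519759))/3 = -4.494647
Then eliminate the h^3 term (factor 2^3 = 8):
  (8·(-4.494647) − (-4.495218))/7 = -4.494565

-4.4946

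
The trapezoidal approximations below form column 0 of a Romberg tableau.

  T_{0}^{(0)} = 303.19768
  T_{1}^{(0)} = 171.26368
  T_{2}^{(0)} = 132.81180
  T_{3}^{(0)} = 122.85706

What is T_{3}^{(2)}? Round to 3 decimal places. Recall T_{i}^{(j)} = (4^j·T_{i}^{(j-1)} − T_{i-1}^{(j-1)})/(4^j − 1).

119.508

Richardson extrapolation on the trapezoidal column (denominator 4−1=3):
T_{2}^{(1)} = (4·132.81180 − 171.26368) / 3 = 119.99451
T_{3}^{(1)} = (4·122.85706 − 132.81180) / 3 = 119.53881
T_{3}^{(2)} = 119.53881 + (119.53881 − 119.99451)/15 = 119.50843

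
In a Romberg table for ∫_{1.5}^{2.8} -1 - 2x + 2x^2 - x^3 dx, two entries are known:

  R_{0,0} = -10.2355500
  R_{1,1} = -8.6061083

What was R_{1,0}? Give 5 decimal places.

From R_{1,1} = (4·R_{1,0} − R_{0,0})/3, solve for R_{1,0}:
4·R_{1,0} = 3·(-8.6061083) + (-10.2355500) = -36.0538749
R_{1,0} = -9.0134687

-9.01347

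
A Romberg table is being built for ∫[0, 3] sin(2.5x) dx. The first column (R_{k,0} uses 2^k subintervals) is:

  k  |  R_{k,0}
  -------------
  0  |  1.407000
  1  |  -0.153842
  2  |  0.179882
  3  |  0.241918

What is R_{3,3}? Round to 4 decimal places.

R_{1,1} = (4·(-0.153842) − 1.407000) / 3 = -0.674123
R_{2,1} = (4·0.179882 − (-0.153842)) / 3 = 0.291123
R_{3,1} = 0.241918 + (0.241918 − 0.179882)/3 = 0.262597
R_{2,2} = (16·0.291123 − (-0.674123)) / 15 = 0.355473
R_{3,2} = 0.262597 + (0.262597 − 0.291123)/15 = 0.260695
R_{3,3} = 0.260695 + (0.260695 − 0.355473)/63 = 0.259191

0.2592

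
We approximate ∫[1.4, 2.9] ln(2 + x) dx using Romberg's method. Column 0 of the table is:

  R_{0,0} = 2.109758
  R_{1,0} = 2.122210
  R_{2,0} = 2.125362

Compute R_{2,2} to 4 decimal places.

2.1264

Richardson extrapolation on the trapezoidal column (denominator 4−1=3):
R_{1,1} = 2.122210 + (2.122210 − 2.109758)/3 = 2.126361
R_{2,1} = (4·2.125362 − 2.122210) / 3 = 2.126413
R_{2,2} = 2.126413 + (2.126413 − 2.126361)/15 = 2.126416
(Column j=1 coincides with Simpson's rule on the same nodes.)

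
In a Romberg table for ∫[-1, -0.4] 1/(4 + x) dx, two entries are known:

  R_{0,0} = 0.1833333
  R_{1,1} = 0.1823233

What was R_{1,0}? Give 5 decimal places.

0.18258

From R_{1,1} = (4·R_{1,0} − R_{0,0})/3, solve for R_{1,0}:
4·R_{1,0} = 3·0.1823233 + 0.1833333 = 0.7303032
R_{1,0} = 0.1825758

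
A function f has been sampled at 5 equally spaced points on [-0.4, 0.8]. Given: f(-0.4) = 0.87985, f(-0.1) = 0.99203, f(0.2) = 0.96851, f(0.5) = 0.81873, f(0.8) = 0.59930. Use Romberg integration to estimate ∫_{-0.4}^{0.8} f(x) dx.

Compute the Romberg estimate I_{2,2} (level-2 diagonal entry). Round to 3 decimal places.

1.066

I_{0,0} (trapezoid, 1 panel, h=1.2000): 0.88749
I_{1,0} (trapezoid, 2 panels, h=0.6000): 1.02485
I_{2,0} (trapezoid, 4 panels, h=0.3000): 1.05565
I_{1,1} = 1.02485 + (1.02485 − 0.88749)/3 = 1.07064
I_{2,1} = 1.05565 + (1.05565 − 1.02485)/3 = 1.06592
I_{2,2} = 1.06592 + (1.06592 − 1.07064)/15 = 1.06561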